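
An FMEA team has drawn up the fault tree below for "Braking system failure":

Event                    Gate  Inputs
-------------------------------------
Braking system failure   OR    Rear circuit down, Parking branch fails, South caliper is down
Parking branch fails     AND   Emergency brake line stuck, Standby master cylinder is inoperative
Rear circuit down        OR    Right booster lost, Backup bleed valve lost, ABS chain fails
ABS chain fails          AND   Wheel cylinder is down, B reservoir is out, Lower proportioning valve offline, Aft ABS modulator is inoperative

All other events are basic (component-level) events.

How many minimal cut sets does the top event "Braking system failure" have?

5

ABS chain fails [AND]: one cut set from each child combined → 1 × 1 × 1 × 1 = 1 cut set(s).
Rear circuit down [OR]: union of children's cut sets → 3 cut set(s).
Parking branch fails [AND]: one cut set from each child combined → 1 × 1 = 1 cut set(s).
Braking system failure [OR]: union of children's cut sets → 5 cut set(s).
Minimal cut sets: {Right booster lost}; {Backup bleed valve lost}; {Aft ABS modulator is inoperative, B reservoir is out, Lower proportioning valve offline, Wheel cylinder is down}; {Emergency brake line stuck, Standby master cylinder is inoperative}; {South caliper is down}.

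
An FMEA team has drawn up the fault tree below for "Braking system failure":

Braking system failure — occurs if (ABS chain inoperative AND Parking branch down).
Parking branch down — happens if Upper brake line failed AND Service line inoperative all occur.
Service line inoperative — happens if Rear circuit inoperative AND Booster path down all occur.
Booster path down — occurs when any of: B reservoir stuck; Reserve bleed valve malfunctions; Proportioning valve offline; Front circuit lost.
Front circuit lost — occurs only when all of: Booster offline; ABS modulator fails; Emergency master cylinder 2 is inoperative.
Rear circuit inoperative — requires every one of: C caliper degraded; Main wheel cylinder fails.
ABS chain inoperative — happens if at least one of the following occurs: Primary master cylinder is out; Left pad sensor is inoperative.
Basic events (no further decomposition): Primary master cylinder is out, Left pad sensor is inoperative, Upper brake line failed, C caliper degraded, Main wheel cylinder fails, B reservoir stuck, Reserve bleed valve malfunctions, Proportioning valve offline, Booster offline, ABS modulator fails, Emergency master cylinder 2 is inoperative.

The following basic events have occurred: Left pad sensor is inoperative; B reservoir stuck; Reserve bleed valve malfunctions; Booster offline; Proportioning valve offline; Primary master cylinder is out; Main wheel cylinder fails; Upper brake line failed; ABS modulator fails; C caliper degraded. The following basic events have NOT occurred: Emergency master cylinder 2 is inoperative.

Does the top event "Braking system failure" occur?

Yes

ABS chain inoperative [OR]: Primary master cylinder is out=occurs, Left pad sensor is inoperative=occurs → at least one input occurs → occurs.
Rear circuit inoperative [AND]: C caliper degraded=occurs, Main wheel cylinder fails=occurs → all inputs occur → occurs.
Front circuit lost [AND]: Booster offline=occurs, ABS modulator fails=occurs, Emergency master cylinder 2 is inoperative=not → not all inputs occur → does not occur.
Booster path down [OR]: B reservoir stuck=occurs, Reserve bleed valve malfunctions=occurs, Proportioning valve offline=occurs, Front circuit lost=not → at least one input occurs → occurs.
Service line inoperative [AND]: Rear circuit inoperative=occurs, Booster path down=occurs → all inputs occur → occurs.
Parking branch down [AND]: Upper brake line failed=occurs, Service line inoperative=occurs → all inputs occur → occurs.
Braking system failure [AND]: ABS chain inoperative=occurs, Parking branch down=occurs → all inputs occur → occurs.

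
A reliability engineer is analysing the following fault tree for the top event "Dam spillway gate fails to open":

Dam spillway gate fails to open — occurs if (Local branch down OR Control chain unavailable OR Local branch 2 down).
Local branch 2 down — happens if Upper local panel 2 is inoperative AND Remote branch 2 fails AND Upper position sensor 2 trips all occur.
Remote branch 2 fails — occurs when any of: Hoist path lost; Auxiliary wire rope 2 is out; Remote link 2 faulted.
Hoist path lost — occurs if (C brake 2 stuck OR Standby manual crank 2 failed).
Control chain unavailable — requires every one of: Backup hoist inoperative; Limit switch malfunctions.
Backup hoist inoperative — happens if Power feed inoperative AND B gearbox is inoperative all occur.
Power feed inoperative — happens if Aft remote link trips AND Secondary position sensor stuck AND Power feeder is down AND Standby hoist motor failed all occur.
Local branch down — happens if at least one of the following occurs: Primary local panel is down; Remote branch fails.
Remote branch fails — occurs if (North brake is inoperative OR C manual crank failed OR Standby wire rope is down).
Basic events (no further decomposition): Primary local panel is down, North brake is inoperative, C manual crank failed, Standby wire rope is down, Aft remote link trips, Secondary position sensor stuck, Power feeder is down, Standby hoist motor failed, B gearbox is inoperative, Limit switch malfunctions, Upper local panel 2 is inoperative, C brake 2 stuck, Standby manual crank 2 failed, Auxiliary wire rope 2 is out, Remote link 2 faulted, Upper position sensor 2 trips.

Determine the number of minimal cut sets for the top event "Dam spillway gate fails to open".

9

Remote branch fails [OR]: union of children's cut sets → 3 cut set(s).
Local branch down [OR]: union of children's cut sets → 4 cut set(s).
Power feed inoperative [AND]: one cut set from each child combined → 1 × 1 × 1 × 1 = 1 cut set(s).
Backup hoist inoperative [AND]: one cut set from each child combined → 1 × 1 = 1 cut set(s).
Control chain unavailable [AND]: one cut set from each child combined → 1 × 1 = 1 cut set(s).
Hoist path lost [OR]: union of children's cut sets → 2 cut set(s).
Remote branch 2 fails [OR]: union of children's cut sets → 4 cut set(s).
Local branch 2 down [AND]: one cut set from each child combined → 1 × 4 × 1 = 4 cut set(s).
Dam spillway gate fails to open [OR]: union of children's cut sets → 9 cut set(s).
Minimal cut sets: {Primary local panel is down}; {North brake is inoperative}; {C manual crank failed}; {Standby wire rope is down}; {Aft remote link trips, B gearbox is inoperative, Limit switch malfunctions, Power feeder is down, Secondary position sensor stuck, Standby hoist motor failed}; {C brake 2 stuck, Upper local panel 2 is inoperative, Upper position sensor 2 trips}; {Standby manual crank 2 failed, Upper local panel 2 is inoperative, Upper position sensor 2 trips}; {Auxiliary wire rope 2 is out, Upper local panel 2 is inoperative, Upper position sensor 2 trips}; {Remote link 2 faulted, Upper local panel 2 is inoperative, Upper position sensor 2 trips}.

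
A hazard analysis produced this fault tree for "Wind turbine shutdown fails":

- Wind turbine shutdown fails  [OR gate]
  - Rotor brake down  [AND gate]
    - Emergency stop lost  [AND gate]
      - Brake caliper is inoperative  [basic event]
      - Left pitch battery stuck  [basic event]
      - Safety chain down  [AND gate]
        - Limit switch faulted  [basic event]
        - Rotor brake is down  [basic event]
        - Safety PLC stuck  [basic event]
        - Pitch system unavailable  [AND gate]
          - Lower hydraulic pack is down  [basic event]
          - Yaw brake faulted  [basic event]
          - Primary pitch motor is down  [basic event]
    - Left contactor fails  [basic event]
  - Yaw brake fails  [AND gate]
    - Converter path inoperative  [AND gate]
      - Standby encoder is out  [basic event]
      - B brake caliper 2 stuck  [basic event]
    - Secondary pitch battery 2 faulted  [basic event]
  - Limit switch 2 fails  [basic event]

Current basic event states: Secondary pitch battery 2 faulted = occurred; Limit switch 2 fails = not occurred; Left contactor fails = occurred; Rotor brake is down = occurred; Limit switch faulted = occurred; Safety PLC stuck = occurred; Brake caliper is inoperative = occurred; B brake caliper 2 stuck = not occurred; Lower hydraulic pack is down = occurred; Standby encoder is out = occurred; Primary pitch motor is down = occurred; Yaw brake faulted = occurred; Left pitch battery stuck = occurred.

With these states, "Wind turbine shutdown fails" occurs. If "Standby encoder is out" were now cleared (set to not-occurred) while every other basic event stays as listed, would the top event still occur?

Yes

Counterfactual: set "Standby encoder is out" to not occurred.
Pitch system unavailable [AND]: Lower hydraulic pack is down=occurs, Yaw brake faulted=occurs, Primary pitch motor is down=occurs → all inputs occur → occurs.
Safety chain down [AND]: Limit switch faulted=occurs, Rotor brake is down=occurs, Safety PLC stuck=occurs, Pitch system unavailable=occurs → all inputs occur → occurs.
Emergency stop lost [AND]: Brake caliper is inoperative=occurs, Left pitch battery stuck=occurs, Safety chain down=occurs → all inputs occur → occurs.
Rotor brake down [AND]: Emergency stop lost=occurs, Left contactor fails=occurs → all inputs occur → occurs.
Converter path inoperative [AND]: Standby encoder is out=not, B brake caliper 2 stuck=not → not all inputs occur → does not occur.
Yaw brake fails [AND]: Converter path inoperative=not, Secondary pitch battery 2 faulted=occurs → not all inputs occur → does not occur.
Wind turbine shutdown fails [OR]: Rotor brake down=occurs, Yaw brake fails=not, Limit switch 2 fails=not → at least one input occurs → occurs.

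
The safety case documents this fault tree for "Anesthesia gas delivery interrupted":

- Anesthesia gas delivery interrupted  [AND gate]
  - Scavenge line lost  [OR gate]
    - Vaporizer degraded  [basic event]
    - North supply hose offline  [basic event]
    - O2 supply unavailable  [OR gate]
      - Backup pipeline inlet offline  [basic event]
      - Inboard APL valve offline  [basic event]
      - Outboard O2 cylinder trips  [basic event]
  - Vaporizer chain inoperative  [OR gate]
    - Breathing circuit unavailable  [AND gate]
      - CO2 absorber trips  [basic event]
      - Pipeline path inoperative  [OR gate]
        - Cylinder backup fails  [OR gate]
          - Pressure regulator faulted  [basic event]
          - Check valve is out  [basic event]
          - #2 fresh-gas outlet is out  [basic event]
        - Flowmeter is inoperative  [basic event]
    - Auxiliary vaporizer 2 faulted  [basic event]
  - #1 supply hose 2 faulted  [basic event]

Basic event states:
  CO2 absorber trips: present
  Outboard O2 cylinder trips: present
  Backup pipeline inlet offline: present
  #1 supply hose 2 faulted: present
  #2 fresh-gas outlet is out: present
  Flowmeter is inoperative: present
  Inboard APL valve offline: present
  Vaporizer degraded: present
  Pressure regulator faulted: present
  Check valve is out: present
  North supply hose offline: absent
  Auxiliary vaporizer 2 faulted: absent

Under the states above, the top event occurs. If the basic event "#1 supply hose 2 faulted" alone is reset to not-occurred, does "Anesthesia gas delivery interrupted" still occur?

No

Counterfactual: set "#1 supply hose 2 faulted" to not occurred.
O2 supply unavailable [OR]: Backup pipeline inlet offline=occurs, Inboard APL valve offline=occurs, Outboard O2 cylinder trips=occurs → at least one input occurs → occurs.
Scavenge line lost [OR]: Vaporizer degraded=occurs, North supply hose offline=not, O2 supply unavailable=occurs → at least one input occurs → occurs.
Cylinder backup fails [OR]: Pressure regulator faulted=occurs, Check valve is out=occurs, #2 fresh-gas outlet is out=occurs → at least one input occurs → occurs.
Pipeline path inoperative [OR]: Cylinder backup fails=occurs, Flowmeter is inoperative=occurs → at least one input occurs → occurs.
Breathing circuit unavailable [AND]: CO2 absorber trips=occurs, Pipeline path inoperative=occurs → all inputs occur → occurs.
Vaporizer chain inoperative [OR]: Breathing circuit unavailable=occurs, Auxiliary vaporizer 2 faulted=not → at least one input occurs → occurs.
Anesthesia gas delivery interrupted [AND]: Scavenge line lost=occurs, Vaporizer chain inoperative=occurs, #1 supply hose 2 faulted=not → not all inputs occur → does not occur.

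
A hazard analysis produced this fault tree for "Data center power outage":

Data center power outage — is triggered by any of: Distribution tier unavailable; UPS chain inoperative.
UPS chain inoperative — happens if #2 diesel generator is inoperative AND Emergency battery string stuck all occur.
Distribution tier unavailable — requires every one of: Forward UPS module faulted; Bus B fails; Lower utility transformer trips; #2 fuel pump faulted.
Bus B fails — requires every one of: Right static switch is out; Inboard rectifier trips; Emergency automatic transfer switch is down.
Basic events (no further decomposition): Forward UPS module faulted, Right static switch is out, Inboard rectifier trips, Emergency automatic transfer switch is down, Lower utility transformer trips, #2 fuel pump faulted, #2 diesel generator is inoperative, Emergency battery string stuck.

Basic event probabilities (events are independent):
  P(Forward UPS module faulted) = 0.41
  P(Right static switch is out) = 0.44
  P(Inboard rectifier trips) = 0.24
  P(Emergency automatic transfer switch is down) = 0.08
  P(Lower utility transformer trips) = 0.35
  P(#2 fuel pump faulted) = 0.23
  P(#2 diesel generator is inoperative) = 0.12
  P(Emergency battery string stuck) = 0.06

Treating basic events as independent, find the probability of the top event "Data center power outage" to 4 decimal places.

0.0075

P(Bus B fails) [AND] = 0.44 × 0.24 × 0.08 = 0.008448
P(Distribution tier unavailable) [AND] = 0.41 × 0.008448 × 0.35 × 0.23 = 0.000279
P(UPS chain inoperative) [AND] = 0.12 × 0.06 = 0.007200
P(Data center power outage) [OR] = 1 − (1−0.000279) × (1−0.007200) = 0.007477
Rounded to 4 decimal places: P(Data center power outage) ≈ 0.0075.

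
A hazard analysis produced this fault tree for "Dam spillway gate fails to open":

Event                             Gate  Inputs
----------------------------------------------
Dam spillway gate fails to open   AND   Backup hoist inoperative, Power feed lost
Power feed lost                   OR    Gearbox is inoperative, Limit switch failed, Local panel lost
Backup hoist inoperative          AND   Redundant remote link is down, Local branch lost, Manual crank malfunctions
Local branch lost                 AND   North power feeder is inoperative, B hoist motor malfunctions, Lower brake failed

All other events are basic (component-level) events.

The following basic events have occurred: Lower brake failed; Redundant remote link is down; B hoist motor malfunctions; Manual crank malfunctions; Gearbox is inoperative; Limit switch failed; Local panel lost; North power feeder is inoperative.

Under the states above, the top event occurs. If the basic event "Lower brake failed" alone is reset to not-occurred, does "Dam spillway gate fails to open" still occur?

No

Counterfactual: set "Lower brake failed" to not occurred.
Local branch lost [AND]: North power feeder is inoperative=occurs, B hoist motor malfunctions=occurs, Lower brake failed=not → not all inputs occur → does not occur.
Backup hoist inoperative [AND]: Redundant remote link is down=occurs, Local branch lost=not, Manual crank malfunctions=occurs → not all inputs occur → does not occur.
Power feed lost [OR]: Gearbox is inoperative=occurs, Limit switch failed=occurs, Local panel lost=occurs → at least one input occurs → occurs.
Dam spillway gate fails to open [AND]: Backup hoist inoperative=not, Power feed lost=occurs → not all inputs occur → does not occur.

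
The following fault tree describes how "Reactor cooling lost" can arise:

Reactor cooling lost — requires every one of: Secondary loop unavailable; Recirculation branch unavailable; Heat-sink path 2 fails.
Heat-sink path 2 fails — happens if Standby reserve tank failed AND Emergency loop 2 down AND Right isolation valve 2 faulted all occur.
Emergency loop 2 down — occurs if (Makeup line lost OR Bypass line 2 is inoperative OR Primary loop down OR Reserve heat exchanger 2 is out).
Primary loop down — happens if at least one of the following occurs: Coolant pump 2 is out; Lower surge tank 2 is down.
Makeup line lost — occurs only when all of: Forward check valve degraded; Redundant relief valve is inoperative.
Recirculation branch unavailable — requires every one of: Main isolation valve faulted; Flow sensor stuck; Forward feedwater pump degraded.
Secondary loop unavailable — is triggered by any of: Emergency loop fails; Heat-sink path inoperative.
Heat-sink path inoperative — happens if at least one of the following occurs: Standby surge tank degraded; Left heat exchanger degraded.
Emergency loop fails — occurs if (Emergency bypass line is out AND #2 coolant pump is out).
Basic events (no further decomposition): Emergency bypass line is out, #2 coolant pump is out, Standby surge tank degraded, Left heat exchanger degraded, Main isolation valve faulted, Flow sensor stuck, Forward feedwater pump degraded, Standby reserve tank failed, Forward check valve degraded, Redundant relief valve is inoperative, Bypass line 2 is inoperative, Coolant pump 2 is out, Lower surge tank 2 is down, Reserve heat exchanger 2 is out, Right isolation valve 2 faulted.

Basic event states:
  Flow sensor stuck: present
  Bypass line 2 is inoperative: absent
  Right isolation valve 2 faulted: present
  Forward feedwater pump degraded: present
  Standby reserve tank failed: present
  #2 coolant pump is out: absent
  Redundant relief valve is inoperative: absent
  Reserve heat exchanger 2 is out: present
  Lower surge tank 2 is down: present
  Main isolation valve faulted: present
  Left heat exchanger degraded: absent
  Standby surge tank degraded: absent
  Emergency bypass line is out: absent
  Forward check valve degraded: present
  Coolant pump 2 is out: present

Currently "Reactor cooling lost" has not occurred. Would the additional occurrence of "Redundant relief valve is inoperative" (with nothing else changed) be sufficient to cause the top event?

No

Counterfactual: set "Redundant relief valve is inoperative" to occurred.
Emergency loop fails [AND]: Emergency bypass line is out=not, #2 coolant pump is out=not → not all inputs occur → does not occur.
Heat-sink path inoperative [OR]: Standby surge tank degraded=not, Left heat exchanger degraded=not → no input occurs → does not occur.
Secondary loop unavailable [OR]: Emergency loop fails=not, Heat-sink path inoperative=not → no input occurs → does not occur.
Recirculation branch unavailable [AND]: Main isolation valve faulted=occurs, Flow sensor stuck=occurs, Forward feedwater pump degraded=occurs → all inputs occur → occurs.
Makeup line lost [AND]: Forward check valve degraded=occurs, Redundant relief valve is inoperative=occurs → all inputs occur → occurs.
Primary loop down [OR]: Coolant pump 2 is out=occurs, Lower surge tank 2 is down=occurs → at least one input occurs → occurs.
Emergency loop 2 down [OR]: Makeup line lost=occurs, Bypass line 2 is inoperative=not, Primary loop down=occurs, Reserve heat exchanger 2 is out=occurs → at least one input occurs → occurs.
Heat-sink path 2 fails [AND]: Standby reserve tank failed=occurs, Emergency loop 2 down=occurs, Right isolation valve 2 faulted=occurs → all inputs occur → occurs.
Reactor cooling lost [AND]: Secondary loop unavailable=not, Recirculation branch unavailable=occurs, Heat-sink path 2 fails=occurs → not all inputs occur → does not occur.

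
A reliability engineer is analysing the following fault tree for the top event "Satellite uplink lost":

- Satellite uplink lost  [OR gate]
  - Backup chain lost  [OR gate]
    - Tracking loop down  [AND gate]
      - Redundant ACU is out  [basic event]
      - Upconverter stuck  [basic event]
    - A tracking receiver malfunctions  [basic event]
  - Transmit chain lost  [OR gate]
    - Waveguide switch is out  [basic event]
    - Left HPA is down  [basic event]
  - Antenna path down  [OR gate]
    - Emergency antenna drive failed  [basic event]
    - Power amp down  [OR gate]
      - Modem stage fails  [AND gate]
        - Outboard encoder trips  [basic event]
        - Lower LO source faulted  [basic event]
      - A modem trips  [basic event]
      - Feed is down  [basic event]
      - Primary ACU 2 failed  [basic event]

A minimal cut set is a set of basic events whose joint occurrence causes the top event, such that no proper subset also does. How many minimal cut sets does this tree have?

9

Tracking loop down [AND]: one cut set from each child combined → 1 × 1 = 1 cut set(s).
Backup chain lost [OR]: union of children's cut sets → 2 cut set(s).
Transmit chain lost [OR]: union of children's cut sets → 2 cut set(s).
Modem stage fails [AND]: one cut set from each child combined → 1 × 1 = 1 cut set(s).
Power amp down [OR]: union of children's cut sets → 4 cut set(s).
Antenna path down [OR]: union of children's cut sets → 5 cut set(s).
Satellite uplink lost [OR]: union of children's cut sets → 9 cut set(s).
Minimal cut sets: {Redundant ACU is out, Upconverter stuck}; {A tracking receiver malfunctions}; {Waveguide switch is out}; {Left HPA is down}; {Emergency antenna drive failed}; {Lower LO source faulted, Outboard encoder trips}; {A modem trips}; {Feed is down}; {Primary ACU 2 failed}.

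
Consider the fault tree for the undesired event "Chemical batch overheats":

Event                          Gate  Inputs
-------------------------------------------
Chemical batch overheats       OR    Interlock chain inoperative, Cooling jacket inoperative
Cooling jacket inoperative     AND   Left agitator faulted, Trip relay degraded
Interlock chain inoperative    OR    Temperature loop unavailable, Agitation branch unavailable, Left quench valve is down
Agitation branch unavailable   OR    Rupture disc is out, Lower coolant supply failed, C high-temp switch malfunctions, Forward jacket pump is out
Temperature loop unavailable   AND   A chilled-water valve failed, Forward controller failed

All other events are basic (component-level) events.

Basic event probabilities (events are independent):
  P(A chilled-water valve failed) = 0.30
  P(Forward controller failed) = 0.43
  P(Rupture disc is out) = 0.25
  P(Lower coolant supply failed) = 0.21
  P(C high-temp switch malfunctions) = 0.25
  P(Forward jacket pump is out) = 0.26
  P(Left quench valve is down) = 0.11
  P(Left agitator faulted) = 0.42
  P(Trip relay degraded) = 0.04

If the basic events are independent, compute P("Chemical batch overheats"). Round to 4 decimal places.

0.7494

P(Temperature loop unavailable) [AND] = 0.30 × 0.43 = 0.129000
P(Agitation branch unavailable) [OR] = 1 − (1−0.25) × (1−0.21) × (1−0.25) × (1−0.26) = 0.671163
P(Interlock chain inoperative) [OR] = 1 − (1−0.129000) × (1−0.671163) × (1−0.11) = 0.745089
P(Cooling jacket inoperative) [AND] = 0.42 × 0.04 = 0.016800
P(Chemical batch overheats) [OR] = 1 − (1−0.745089) × (1−0.016800) = 0.749372
Rounded to 4 decimal places: P(Chemical batch overheats) ≈ 0.7494.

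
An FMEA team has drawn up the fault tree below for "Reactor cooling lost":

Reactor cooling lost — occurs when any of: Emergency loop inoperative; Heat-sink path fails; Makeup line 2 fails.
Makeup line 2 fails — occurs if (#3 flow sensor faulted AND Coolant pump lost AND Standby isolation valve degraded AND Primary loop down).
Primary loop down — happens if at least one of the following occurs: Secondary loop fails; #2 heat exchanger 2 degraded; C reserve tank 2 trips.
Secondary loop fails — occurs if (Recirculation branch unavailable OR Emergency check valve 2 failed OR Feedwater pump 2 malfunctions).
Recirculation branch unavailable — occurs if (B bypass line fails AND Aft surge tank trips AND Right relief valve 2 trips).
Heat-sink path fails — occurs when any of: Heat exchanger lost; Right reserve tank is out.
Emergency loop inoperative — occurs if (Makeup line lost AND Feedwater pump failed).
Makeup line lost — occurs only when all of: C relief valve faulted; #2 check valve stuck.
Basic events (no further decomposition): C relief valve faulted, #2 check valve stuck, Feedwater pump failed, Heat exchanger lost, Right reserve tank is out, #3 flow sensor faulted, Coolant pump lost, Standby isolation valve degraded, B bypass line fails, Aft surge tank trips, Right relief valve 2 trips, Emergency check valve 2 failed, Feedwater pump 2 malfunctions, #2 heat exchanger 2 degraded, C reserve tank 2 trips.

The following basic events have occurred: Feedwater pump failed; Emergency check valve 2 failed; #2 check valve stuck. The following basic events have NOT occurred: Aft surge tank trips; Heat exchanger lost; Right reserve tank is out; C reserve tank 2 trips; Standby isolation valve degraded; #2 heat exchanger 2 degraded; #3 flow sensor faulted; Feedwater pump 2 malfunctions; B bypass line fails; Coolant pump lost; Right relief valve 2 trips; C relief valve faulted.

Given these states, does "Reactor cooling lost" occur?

No

Makeup line lost [AND]: C relief valve faulted=not, #2 check valve stuck=occurs → not all inputs occur → does not occur.
Emergency loop inoperative [AND]: Makeup line lost=not, Feedwater pump failed=occurs → not all inputs occur → does not occur.
Heat-sink path fails [OR]: Heat exchanger lost=not, Right reserve tank is out=not → no input occurs → does not occur.
Recirculation branch unavailable [AND]: B bypass line fails=not, Aft surge tank trips=not, Right relief valve 2 trips=not → not all inputs occur → does not occur.
Secondary loop fails [OR]: Recirculation branch unavailable=not, Emergency check valve 2 failed=occurs, Feedwater pump 2 malfunctions=not → at least one input occurs → occurs.
Primary loop down [OR]: Secondary loop fails=occurs, #2 heat exchanger 2 degraded=not, C reserve tank 2 trips=not → at least one input occurs → occurs.
Makeup line 2 fails [AND]: #3 flow sensor faulted=not, Coolant pump lost=not, Standby isolation valve degraded=not, Primary loop down=occurs → not all inputs occur → does not occur.
Reactor cooling lost [OR]: Emergency loop inoperative=not, Heat-sink path fails=not, Makeup line 2 fails=not → no input occurs → does not occur.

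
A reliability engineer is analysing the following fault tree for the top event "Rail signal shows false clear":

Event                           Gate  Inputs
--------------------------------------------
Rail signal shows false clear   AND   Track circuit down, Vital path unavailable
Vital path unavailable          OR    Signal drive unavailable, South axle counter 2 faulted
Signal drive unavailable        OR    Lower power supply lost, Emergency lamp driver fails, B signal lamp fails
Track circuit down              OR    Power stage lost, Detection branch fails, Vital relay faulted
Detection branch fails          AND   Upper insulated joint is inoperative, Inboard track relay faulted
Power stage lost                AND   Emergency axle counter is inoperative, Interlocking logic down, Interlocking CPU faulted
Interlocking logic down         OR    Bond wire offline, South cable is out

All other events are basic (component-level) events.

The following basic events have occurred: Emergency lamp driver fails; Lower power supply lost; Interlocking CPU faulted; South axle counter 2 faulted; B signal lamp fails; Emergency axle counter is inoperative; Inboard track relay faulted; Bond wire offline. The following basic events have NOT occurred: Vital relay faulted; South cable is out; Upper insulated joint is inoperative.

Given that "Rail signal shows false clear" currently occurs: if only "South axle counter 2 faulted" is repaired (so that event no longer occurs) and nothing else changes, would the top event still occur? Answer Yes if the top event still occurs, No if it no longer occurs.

Yes

Counterfactual: set "South axle counter 2 faulted" to not occurred.
Interlocking logic down [OR]: Bond wire offline=occurs, South cable is out=not → at least one input occurs → occurs.
Power stage lost [AND]: Emergency axle counter is inoperative=occurs, Interlocking logic down=occurs, Interlocking CPU faulted=occurs → all inputs occur → occurs.
Detection branch fails [AND]: Upper insulated joint is inoperative=not, Inboard track relay faulted=occurs → not all inputs occur → does not occur.
Track circuit down [OR]: Power stage lost=occurs, Detection branch fails=not, Vital relay faulted=not → at least one input occurs → occurs.
Signal drive unavailable [OR]: Lower power supply lost=occurs, Emergency lamp driver fails=occurs, B signal lamp fails=occurs → at least one input occurs → occurs.
Vital path unavailable [OR]: Signal drive unavailable=occurs, South axle counter 2 faulted=not → at least one input occurs → occurs.
Rail signal shows false clear [AND]: Track circuit down=occurs, Vital path unavailable=occurs → all inputs occur → occurs.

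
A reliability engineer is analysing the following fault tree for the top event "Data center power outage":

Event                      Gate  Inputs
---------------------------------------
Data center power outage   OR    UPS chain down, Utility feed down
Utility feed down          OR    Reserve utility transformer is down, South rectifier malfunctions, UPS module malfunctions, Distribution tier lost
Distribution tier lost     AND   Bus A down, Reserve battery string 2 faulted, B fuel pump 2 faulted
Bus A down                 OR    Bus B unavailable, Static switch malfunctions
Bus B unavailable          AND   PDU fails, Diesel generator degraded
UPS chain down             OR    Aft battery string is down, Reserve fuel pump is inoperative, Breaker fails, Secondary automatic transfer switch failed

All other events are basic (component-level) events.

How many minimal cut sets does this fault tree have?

UPS chain down [OR]: union of children's cut sets → 4 cut set(s).
Bus B unavailable [AND]: one cut set from each child combined → 1 × 1 = 1 cut set(s).
Bus A down [OR]: union of children's cut sets → 2 cut set(s).
Distribution tier lost [AND]: one cut set from each child combined → 2 × 1 × 1 = 2 cut set(s).
Utility feed down [OR]: union of children's cut sets → 5 cut set(s).
Data center power outage [OR]: union of children's cut sets → 9 cut set(s).
Minimal cut sets: {Aft battery string is down}; {Reserve fuel pump is inoperative}; {Breaker fails}; {Secondary automatic transfer switch failed}; {Reserve utility transformer is down}; {South rectifier malfunctions}; {UPS module malfunctions}; {B fuel pump 2 faulted, Diesel generator degraded, PDU fails, Reserve battery string 2 faulted}; {B fuel pump 2 faulted, Reserve battery string 2 faulted, Static switch malfunctions}.

9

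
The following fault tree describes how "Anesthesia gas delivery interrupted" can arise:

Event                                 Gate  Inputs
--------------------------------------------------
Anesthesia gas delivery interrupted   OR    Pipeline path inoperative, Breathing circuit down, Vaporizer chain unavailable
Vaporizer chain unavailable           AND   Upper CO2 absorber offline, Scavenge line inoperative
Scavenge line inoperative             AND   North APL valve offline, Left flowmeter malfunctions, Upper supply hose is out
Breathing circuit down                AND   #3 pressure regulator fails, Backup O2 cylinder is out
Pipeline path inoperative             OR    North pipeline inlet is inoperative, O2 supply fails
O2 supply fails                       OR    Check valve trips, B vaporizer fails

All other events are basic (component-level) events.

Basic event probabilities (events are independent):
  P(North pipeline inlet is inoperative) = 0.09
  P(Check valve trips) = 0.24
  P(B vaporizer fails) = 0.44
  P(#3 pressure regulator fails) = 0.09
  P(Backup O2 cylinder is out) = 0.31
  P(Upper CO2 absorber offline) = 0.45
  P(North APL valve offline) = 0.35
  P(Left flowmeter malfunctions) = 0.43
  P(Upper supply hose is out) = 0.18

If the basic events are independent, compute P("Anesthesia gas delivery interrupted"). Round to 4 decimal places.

P(O2 supply fails) [OR] = 1 − (1−0.24) × (1−0.44) = 0.574400
P(Pipeline path inoperative) [OR] = 1 − (1−0.09) × (1−0.574400) = 0.612704
P(Breathing circuit down) [AND] = 0.09 × 0.31 = 0.027900
P(Scavenge line inoperative) [AND] = 0.35 × 0.43 × 0.18 = 0.027090
P(Vaporizer chain unavailable) [AND] = 0.45 × 0.027090 = 0.012191
P(Anesthesia gas delivery interrupted) [OR] = 1 − (1−0.612704) × (1−0.027900) × (1−0.012191) = 0.628099
Rounded to 4 decimal places: P(Anesthesia gas delivery interrupted) ≈ 0.6281.

0.6281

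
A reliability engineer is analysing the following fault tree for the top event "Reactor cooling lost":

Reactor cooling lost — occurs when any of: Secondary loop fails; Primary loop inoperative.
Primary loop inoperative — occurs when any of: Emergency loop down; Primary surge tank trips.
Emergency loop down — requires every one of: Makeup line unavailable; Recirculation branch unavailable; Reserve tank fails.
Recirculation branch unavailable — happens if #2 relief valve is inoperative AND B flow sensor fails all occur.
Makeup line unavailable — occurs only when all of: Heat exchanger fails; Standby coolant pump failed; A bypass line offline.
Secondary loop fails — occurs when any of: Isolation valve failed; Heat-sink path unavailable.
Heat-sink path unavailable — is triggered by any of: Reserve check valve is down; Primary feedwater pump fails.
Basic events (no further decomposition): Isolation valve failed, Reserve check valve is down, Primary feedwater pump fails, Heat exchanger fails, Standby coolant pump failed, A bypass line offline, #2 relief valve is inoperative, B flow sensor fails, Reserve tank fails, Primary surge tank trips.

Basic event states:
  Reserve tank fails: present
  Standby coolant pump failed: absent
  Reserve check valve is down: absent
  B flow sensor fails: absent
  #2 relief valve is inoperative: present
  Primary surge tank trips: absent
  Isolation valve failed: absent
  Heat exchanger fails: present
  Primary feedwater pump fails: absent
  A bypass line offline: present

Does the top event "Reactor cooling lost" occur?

Heat-sink path unavailable [OR]: Reserve check valve is down=not, Primary feedwater pump fails=not → no input occurs → does not occur.
Secondary loop fails [OR]: Isolation valve failed=not, Heat-sink path unavailable=not → no input occurs → does not occur.
Makeup line unavailable [AND]: Heat exchanger fails=occurs, Standby coolant pump failed=not, A bypass line offline=occurs → not all inputs occur → does not occur.
Recirculation branch unavailable [AND]: #2 relief valve is inoperative=occurs, B flow sensor fails=not → not all inputs occur → does not occur.
Emergency loop down [AND]: Makeup line unavailable=not, Recirculation branch unavailable=not, Reserve tank fails=occurs → not all inputs occur → does not occur.
Primary loop inoperative [OR]: Emergency loop down=not, Primary surge tank trips=not → no input occurs → does not occur.
Reactor cooling lost [OR]: Secondary loop fails=not, Primary loop inoperative=not → no input occurs → does not occur.

No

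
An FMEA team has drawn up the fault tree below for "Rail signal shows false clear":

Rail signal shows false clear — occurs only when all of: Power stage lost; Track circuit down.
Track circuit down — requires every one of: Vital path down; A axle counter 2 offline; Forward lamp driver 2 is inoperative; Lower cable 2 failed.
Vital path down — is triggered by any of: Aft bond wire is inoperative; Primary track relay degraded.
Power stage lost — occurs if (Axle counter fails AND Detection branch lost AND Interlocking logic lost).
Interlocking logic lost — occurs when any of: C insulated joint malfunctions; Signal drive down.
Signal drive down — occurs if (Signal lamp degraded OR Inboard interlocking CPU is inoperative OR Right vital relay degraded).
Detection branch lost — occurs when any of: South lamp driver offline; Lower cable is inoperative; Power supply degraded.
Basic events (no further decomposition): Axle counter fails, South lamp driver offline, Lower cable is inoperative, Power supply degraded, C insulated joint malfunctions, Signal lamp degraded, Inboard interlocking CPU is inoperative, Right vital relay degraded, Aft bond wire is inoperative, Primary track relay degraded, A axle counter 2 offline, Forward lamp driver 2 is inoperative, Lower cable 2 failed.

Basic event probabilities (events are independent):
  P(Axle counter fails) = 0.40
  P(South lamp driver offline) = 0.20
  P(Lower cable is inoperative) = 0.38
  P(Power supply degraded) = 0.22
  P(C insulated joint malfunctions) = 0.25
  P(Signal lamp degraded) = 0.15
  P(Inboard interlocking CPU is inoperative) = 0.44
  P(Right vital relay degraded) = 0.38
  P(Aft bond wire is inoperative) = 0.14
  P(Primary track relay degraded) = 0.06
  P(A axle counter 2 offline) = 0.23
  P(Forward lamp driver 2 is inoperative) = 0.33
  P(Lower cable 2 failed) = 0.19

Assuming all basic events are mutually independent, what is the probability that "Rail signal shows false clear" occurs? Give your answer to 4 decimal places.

0.0005

P(Detection branch lost) [OR] = 1 − (1−0.20) × (1−0.38) × (1−0.22) = 0.613120
P(Signal drive down) [OR] = 1 − (1−0.15) × (1−0.44) × (1−0.38) = 0.704880
P(Interlocking logic lost) [OR] = 1 − (1−0.25) × (1−0.704880) = 0.778660
P(Power stage lost) [AND] = 0.40 × 0.613120 × 0.778660 = 0.190965
P(Vital path down) [OR] = 1 − (1−0.14) × (1−0.06) = 0.191600
P(Track circuit down) [AND] = 0.191600 × 0.23 × 0.33 × 0.19 = 0.002763
P(Rail signal shows false clear) [AND] = 0.190965 × 0.002763 = 0.000528
Rounded to 4 decimal places: P(Rail signal shows false clear) ≈ 0.0005.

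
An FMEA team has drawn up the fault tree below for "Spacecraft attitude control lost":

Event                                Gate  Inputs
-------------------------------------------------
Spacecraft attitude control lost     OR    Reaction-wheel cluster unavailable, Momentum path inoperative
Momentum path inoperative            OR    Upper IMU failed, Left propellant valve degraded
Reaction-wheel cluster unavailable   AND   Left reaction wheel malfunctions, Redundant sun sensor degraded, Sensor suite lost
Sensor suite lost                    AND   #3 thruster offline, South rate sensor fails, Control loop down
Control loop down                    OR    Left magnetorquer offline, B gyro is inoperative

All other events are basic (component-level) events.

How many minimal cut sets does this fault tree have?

4

Control loop down [OR]: union of children's cut sets → 2 cut set(s).
Sensor suite lost [AND]: one cut set from each child combined → 1 × 1 × 2 = 2 cut set(s).
Reaction-wheel cluster unavailable [AND]: one cut set from each child combined → 1 × 1 × 2 = 2 cut set(s).
Momentum path inoperative [OR]: union of children's cut sets → 2 cut set(s).
Spacecraft attitude control lost [OR]: union of children's cut sets → 4 cut set(s).
Minimal cut sets: {#3 thruster offline, Left magnetorquer offline, Left reaction wheel malfunctions, Redundant sun sensor degraded, South rate sensor fails}; {#3 thruster offline, B gyro is inoperative, Left reaction wheel malfunctions, Redundant sun sensor degraded, South rate sensor fails}; {Upper IMU failed}; {Left propellant valve degraded}.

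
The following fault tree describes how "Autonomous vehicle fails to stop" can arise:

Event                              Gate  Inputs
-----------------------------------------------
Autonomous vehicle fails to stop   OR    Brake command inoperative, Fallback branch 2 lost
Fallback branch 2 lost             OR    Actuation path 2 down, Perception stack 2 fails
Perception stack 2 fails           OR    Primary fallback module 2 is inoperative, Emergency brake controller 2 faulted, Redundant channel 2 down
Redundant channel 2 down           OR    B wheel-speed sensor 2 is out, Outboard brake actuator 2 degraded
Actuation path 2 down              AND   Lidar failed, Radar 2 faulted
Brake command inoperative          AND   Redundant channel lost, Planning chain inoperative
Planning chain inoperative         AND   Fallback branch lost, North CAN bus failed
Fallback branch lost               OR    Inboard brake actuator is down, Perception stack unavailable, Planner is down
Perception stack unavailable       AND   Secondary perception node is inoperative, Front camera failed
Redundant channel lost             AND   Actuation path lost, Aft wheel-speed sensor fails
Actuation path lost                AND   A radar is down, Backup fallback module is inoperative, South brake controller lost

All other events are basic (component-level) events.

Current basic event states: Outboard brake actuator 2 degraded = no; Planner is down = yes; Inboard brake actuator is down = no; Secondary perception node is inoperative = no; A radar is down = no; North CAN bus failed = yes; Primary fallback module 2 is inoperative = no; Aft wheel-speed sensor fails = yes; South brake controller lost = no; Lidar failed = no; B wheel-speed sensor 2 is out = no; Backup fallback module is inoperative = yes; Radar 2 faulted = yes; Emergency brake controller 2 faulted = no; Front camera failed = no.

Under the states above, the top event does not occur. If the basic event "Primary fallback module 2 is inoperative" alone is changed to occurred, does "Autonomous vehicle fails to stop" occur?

Yes

Counterfactual: set "Primary fallback module 2 is inoperative" to occurred.
Actuation path lost [AND]: A radar is down=not, Backup fallback module is inoperative=occurs, South brake controller lost=not → not all inputs occur → does not occur.
Redundant channel lost [AND]: Actuation path lost=not, Aft wheel-speed sensor fails=occurs → not all inputs occur → does not occur.
Perception stack unavailable [AND]: Secondary perception node is inoperative=not, Front camera failed=not → not all inputs occur → does not occur.
Fallback branch lost [OR]: Inboard brake actuator is down=not, Perception stack unavailable=not, Planner is down=occurs → at least one input occurs → occurs.
Planning chain inoperative [AND]: Fallback branch lost=occurs, North CAN bus failed=occurs → all inputs occur → occurs.
Brake command inoperative [AND]: Redundant channel lost=not, Planning chain inoperative=occurs → not all inputs occur → does not occur.
Actuation path 2 down [AND]: Lidar failed=not, Radar 2 faulted=occurs → not all inputs occur → does not occur.
Redundant channel 2 down [OR]: B wheel-speed sensor 2 is out=not, Outboard brake actuator 2 degraded=not → no input occurs → does not occur.
Perception stack 2 fails [OR]: Primary fallback module 2 is inoperative=occurs, Emergency brake controller 2 faulted=not, Redundant channel 2 down=not → at least one input occurs → occurs.
Fallback branch 2 lost [OR]: Actuation path 2 down=not, Perception stack 2 fails=occurs → at least one input occurs → occurs.
Autonomous vehicle fails to stop [OR]: Brake command inoperative=not, Fallback branch 2 lost=occurs → at least one input occurs → occurs.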